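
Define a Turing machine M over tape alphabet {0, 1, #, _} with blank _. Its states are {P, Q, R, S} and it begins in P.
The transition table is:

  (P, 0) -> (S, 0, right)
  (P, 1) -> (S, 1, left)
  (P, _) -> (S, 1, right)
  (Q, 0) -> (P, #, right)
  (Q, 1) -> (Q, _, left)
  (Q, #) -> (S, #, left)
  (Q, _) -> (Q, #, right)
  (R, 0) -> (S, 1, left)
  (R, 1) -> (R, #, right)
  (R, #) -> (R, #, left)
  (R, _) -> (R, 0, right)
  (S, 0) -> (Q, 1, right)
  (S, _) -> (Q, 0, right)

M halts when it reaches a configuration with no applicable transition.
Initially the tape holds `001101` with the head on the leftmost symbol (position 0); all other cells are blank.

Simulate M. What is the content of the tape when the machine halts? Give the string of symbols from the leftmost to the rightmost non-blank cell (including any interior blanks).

P | [0]01101   read 0 → write 0, move right, go to S
S | 0[0]1101   read 0 → write 1, move right, go to Q
Q | 01[1]101   read 1 → write _, move left, go to Q
Q | 0[1]_101   read 1 → write _, move left, go to Q
Q | [0]__101   read 0 → write #, move right, go to P
P | #[_]_101   read _ → write 1, move right, go to S
S | #1[_]101   read _ → write 0, move right, go to Q
Q | #10[1]01   read 1 → write _, move left, go to Q
Q | #1[0]_01   read 0 → write #, move right, go to P
P | #1#[_]01   read _ → write 1, move right, go to S
S | #1#1[0]1   read 0 → write 1, move right, go to Q
Q | #1#11[1]   read 1 → write _, move left, go to Q
Q | #1#1[1]_   read 1 → write _, move left, go to Q
Q | #1#[1]__   read 1 → write _, move left, go to Q
Q | #1[#]___   read # → write #, move left, go to S
S | #[1]#___
The non-blank tape span at halt is #1#.

#1#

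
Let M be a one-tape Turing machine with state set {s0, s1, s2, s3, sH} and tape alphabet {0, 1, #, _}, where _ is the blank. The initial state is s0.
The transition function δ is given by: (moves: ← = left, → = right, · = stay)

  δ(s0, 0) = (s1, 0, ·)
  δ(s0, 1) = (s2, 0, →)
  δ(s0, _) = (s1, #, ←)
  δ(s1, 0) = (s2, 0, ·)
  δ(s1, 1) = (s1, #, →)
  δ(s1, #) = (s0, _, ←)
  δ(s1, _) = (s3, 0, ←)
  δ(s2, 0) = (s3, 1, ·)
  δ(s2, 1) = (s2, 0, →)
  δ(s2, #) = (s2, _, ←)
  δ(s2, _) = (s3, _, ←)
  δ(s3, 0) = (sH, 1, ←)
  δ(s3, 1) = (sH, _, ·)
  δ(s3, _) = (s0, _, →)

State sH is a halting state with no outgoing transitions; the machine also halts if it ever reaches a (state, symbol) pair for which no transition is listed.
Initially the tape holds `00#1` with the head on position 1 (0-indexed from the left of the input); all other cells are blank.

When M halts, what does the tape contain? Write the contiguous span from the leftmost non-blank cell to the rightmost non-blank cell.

0_#1

s0 | 0[0]#1   read 0 → write 0, move ·, go to s1
s1 | 0[0]#1   read 0 → write 0, move ·, go to s2
s2 | 0[0]#1   read 0 → write 1, move ·, go to s3
s3 | 0[1]#1   read 1 → write _, move ·, go to sH
sH | 0[_]#1
The non-blank tape span at halt is 0_#1.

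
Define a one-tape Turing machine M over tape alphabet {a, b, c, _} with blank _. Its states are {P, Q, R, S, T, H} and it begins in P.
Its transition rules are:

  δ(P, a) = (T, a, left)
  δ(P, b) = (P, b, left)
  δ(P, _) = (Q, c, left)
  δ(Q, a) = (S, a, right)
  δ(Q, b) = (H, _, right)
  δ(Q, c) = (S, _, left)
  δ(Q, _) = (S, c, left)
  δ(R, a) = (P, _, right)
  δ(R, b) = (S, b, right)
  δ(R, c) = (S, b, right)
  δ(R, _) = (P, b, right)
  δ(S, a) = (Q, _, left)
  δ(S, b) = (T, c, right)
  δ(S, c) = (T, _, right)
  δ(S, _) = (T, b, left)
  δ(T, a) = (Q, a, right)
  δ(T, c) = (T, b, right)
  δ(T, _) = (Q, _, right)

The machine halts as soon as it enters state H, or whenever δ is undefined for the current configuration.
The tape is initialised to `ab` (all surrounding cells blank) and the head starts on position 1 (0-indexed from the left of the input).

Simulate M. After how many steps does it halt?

state=P head=1 tape=_a[b]__   (P,b)→(P,b,left)
state=P head=0 tape=_[a]b__   (P,a)→(T,a,left)
state=T head=-1 tape=[_]ab__   (T,_)→(Q,_,right)
state=Q head=0 tape=_[a]b__   (Q,a)→(S,a,right)
state=S head=1 tape=_a[b]__   (S,b)→(T,c,right)
state=T head=2 tape=_ac[_]_   (T,_)→(Q,_,right)
state=Q head=3 tape=_ac_[_]   (Q,_)→(S,c,left)
state=S head=2 tape=_ac[_]c   (S,_)→(T,b,left)
state=T head=1 tape=_a[c]bc   (T,c)→(T,b,right)
state=T head=2 tape=_ab[b]c
M halts after 9 transitions.

9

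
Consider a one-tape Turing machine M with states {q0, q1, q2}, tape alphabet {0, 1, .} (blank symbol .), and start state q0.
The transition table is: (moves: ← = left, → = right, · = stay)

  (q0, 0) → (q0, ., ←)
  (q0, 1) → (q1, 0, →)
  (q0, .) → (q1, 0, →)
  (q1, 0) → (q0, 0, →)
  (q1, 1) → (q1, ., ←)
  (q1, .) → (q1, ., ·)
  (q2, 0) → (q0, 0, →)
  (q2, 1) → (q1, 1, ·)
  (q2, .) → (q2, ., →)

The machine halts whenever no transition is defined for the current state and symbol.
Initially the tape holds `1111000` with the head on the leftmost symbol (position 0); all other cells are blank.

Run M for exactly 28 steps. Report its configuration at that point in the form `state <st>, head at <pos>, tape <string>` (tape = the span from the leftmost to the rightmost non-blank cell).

state=q0 head=0 tape=.[1]111000   (q0,1)→(q1,0,→)
state=q1 head=1 tape=.0[1]11000   (q1,1)→(q1,.,←)
state=q1 head=0 tape=.[0].11000   (q1,0)→(q0,0,→)
state=q0 head=1 tape=.0[.]11000   (q0,.)→(q1,0,→)
state=q1 head=2 tape=.00[1]1000   (q1,1)→(q1,.,←)
state=q1 head=1 tape=.0[0].1000   (q1,0)→(q0,0,→)
state=q0 head=2 tape=.00[.]1000   (q0,.)→(q1,0,→)
state=q1 head=3 tape=.000[1]000   (q1,1)→(q1,.,←)
state=q1 head=2 tape=.00[0].000   (q1,0)→(q0,0,→)
state=q0 head=3 tape=.000[.]000   (q0,.)→(q1,0,→)
state=q1 head=4 tape=.0000[0]00   (q1,0)→(q0,0,→)
state=q0 head=5 tape=.00000[0]0   (q0,0)→(q0,.,←)
state=q0 head=4 tape=.0000[0].0   (q0,0)→(q0,.,←)
state=q0 head=3 tape=.000[0]..0   (q0,0)→(q0,.,←)
state=q0 head=2 tape=.00[0]...0   (q0,0)→(q0,.,←)
state=q0 head=1 tape=.0[0]....0   (q0,0)→(q0,.,←)
state=q0 head=0 tape=.[0].....0   (q0,0)→(q0,.,←)
state=q0 head=-1 tape=[.]......0   (q0,.)→(q1,0,→)
state=q1 head=0 tape=0[.].....0   (q1,.)→(q1,.,·)
state=q1 head=0 tape=0[.].....0   (q1,.)→(q1,.,·)
state=q1 head=0 tape=0[.].....0   (q1,.)→(q1,.,·)
state=q1 head=0 tape=0[.].....0   (q1,.)→(q1,.,·)
state=q1 head=0 tape=0[.].....0   (q1,.)→(q1,.,·)
state=q1 head=0 tape=0[.].....0   (q1,.)→(q1,.,·)
state=q1 head=0 tape=0[.].....0   (q1,.)→(q1,.,·)
state=q1 head=0 tape=0[.].....0   (q1,.)→(q1,.,·)
state=q1 head=0 tape=0[.].....0   (q1,.)→(q1,.,·)
state=q1 head=0 tape=0[.].....0   (q1,.)→(q1,.,·)
state=q1 head=0 tape=0[.].....0
After 28 steps: state q1, head at 0, tape 0......0.

state q1, head at 0, tape 0......0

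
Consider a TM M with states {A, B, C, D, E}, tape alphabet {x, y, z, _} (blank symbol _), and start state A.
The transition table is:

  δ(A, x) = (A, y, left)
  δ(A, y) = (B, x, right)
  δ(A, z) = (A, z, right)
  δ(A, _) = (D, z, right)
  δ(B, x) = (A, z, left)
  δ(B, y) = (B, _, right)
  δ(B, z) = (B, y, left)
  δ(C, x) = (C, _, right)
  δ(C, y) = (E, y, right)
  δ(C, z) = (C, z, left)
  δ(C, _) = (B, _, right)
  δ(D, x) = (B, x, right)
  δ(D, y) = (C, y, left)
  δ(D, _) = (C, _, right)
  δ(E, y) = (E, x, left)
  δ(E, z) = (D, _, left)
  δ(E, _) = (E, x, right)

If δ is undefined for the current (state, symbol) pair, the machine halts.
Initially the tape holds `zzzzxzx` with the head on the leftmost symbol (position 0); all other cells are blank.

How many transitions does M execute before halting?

state=A head=0 tape=[z]zzzxzx_   (A,z)→(A,z,right)
state=A head=1 tape=z[z]zzxzx_   (A,z)→(A,z,right)
state=A head=2 tape=zz[z]zxzx_   (A,z)→(A,z,right)
state=A head=3 tape=zzz[z]xzx_   (A,z)→(A,z,right)
state=A head=4 tape=zzzz[x]zx_   (A,x)→(A,y,left)
state=A head=3 tape=zzz[z]yzx_   (A,z)→(A,z,right)
state=A head=4 tape=zzzz[y]zx_   (A,y)→(B,x,right)
state=B head=5 tape=zzzzx[z]x_   (B,z)→(B,y,left)
state=B head=4 tape=zzzz[x]yx_   (B,x)→(A,z,left)
state=A head=3 tape=zzz[z]zyx_   (A,z)→(A,z,right)
state=A head=4 tape=zzzz[z]yx_   (A,z)→(A,z,right)
state=A head=5 tape=zzzzz[y]x_   (A,y)→(B,x,right)
state=B head=6 tape=zzzzzx[x]_   (B,x)→(A,z,left)
state=A head=5 tape=zzzzz[x]z_   (A,x)→(A,y,left)
state=A head=4 tape=zzzz[z]yz_   (A,z)→(A,z,right)
state=A head=5 tape=zzzzz[y]z_   (A,y)→(B,x,right)
state=B head=6 tape=zzzzzx[z]_   (B,z)→(B,y,left)
state=B head=5 tape=zzzzz[x]y_   (B,x)→(A,z,left)
state=A head=4 tape=zzzz[z]zy_   (A,z)→(A,z,right)
state=A head=5 tape=zzzzz[z]y_   (A,z)→(A,z,right)
state=A head=6 tape=zzzzzz[y]_   (A,y)→(B,x,right)
state=B head=7 tape=zzzzzzx[_]
M halts after 21 transitions.

21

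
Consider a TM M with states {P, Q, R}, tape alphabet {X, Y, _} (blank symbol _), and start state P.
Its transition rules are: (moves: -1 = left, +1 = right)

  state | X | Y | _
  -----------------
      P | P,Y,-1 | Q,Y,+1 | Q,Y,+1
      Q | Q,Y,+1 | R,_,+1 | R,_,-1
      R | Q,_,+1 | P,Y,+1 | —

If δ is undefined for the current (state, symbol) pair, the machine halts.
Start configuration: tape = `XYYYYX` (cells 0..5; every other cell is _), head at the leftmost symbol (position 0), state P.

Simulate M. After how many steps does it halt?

10

state=P head=0 tape=_[X]YYYYX_   (P,X)→(P,Y,-1)
state=P head=-1 tape=[_]YYYYYX_   (P,_)→(Q,Y,+1)
state=Q head=0 tape=Y[Y]YYYYX_   (Q,Y)→(R,_,+1)
state=R head=1 tape=Y_[Y]YYYX_   (R,Y)→(P,Y,+1)
state=P head=2 tape=Y_Y[Y]YYX_   (P,Y)→(Q,Y,+1)
state=Q head=3 tape=Y_YY[Y]YX_   (Q,Y)→(R,_,+1)
state=R head=4 tape=Y_YY_[Y]X_   (R,Y)→(P,Y,+1)
state=P head=5 tape=Y_YY_Y[X]_   (P,X)→(P,Y,-1)
state=P head=4 tape=Y_YY_[Y]Y_   (P,Y)→(Q,Y,+1)
state=Q head=5 tape=Y_YY_Y[Y]_   (Q,Y)→(R,_,+1)
state=R head=6 tape=Y_YY_Y_[_]
M halts after 10 transitions.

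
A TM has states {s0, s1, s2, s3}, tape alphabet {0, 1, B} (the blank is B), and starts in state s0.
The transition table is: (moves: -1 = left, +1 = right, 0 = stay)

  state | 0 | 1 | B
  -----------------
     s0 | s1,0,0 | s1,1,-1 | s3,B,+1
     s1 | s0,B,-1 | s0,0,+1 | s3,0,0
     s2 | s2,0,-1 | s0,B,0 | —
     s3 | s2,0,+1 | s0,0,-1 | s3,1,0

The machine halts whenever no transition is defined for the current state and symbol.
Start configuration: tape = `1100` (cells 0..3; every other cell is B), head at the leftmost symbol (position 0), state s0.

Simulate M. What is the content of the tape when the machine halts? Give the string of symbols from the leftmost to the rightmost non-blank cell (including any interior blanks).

0B000

state=s0 head=0 tape=B[1]100   (s0,1)→(s1,1,-1)
state=s1 head=-1 tape=[B]1100   (s1,B)→(s3,0,0)
state=s3 head=-1 tape=[0]1100   (s3,0)→(s2,0,+1)
state=s2 head=0 tape=0[1]100   (s2,1)→(s0,B,0)
state=s0 head=0 tape=0[B]100   (s0,B)→(s3,B,+1)
state=s3 head=1 tape=0B[1]00   (s3,1)→(s0,0,-1)
state=s0 head=0 tape=0[B]000   (s0,B)→(s3,B,+1)
state=s3 head=1 tape=0B[0]00   (s3,0)→(s2,0,+1)
state=s2 head=2 tape=0B0[0]0   (s2,0)→(s2,0,-1)
state=s2 head=1 tape=0B[0]00   (s2,0)→(s2,0,-1)
state=s2 head=0 tape=0[B]000
The non-blank tape span at halt is 0B000.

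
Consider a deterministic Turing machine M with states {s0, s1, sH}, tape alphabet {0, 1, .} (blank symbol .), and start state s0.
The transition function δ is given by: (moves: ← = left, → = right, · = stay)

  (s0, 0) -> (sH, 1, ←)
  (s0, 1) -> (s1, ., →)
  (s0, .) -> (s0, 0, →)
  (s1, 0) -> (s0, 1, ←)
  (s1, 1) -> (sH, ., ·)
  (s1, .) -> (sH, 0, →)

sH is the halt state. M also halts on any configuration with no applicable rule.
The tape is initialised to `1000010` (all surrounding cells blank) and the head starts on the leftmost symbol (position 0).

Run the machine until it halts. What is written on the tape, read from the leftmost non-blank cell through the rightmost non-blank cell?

0000..0

s0 | [1]000010   read 1 → write ., move →, go to s1
s1 | .[0]00010   read 0 → write 1, move ←, go to s0
s0 | [.]100010   read . → write 0, move →, go to s0
s0 | 0[1]00010   read 1 → write ., move →, go to s1
s1 | 0.[0]0010   read 0 → write 1, move ←, go to s0
s0 | 0[.]10010   read . → write 0, move →, go to s0
s0 | 00[1]0010   read 1 → write ., move →, go to s1
s1 | 00.[0]010   read 0 → write 1, move ←, go to s0
s0 | 00[.]1010   read . → write 0, move →, go to s0
s0 | 000[1]010   read 1 → write ., move →, go to s1
s1 | 000.[0]10   read 0 → write 1, move ←, go to s0
s0 | 000[.]110   read . → write 0, move →, go to s0
s0 | 0000[1]10   read 1 → write ., move →, go to s1
s1 | 0000.[1]0   read 1 → write ., move ·, go to sH
sH | 0000.[.]0
The non-blank tape span at halt is 0000..0.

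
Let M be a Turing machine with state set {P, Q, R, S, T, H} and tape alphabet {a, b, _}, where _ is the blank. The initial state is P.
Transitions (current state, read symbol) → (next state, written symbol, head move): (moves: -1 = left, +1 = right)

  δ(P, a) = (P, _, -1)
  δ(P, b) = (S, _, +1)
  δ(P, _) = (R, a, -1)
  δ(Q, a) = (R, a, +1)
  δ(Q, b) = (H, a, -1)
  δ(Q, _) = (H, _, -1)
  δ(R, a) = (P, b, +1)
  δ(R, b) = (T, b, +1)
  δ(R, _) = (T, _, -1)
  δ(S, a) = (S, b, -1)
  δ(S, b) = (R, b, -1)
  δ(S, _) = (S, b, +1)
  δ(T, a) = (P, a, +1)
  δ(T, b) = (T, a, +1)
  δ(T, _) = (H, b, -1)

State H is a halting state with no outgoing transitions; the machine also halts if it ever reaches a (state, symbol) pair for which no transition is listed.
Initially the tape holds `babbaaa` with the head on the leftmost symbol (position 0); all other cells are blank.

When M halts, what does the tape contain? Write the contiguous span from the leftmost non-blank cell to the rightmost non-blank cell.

bbbbaab

state=P head=0 tape=[b]abbaaa_   (P,b)→(S,_,+1)
state=S head=1 tape=_[a]bbaaa_   (S,a)→(S,b,-1)
state=S head=0 tape=[_]bbbaaa_   (S,_)→(S,b,+1)
state=S head=1 tape=b[b]bbaaa_   (S,b)→(R,b,-1)
state=R head=0 tape=[b]bbbaaa_   (R,b)→(T,b,+1)
state=T head=1 tape=b[b]bbaaa_   (T,b)→(T,a,+1)
state=T head=2 tape=ba[b]baaa_   (T,b)→(T,a,+1)
state=T head=3 tape=baa[b]aaa_   (T,b)→(T,a,+1)
state=T head=4 tape=baaa[a]aa_   (T,a)→(P,a,+1)
state=P head=5 tape=baaaa[a]a_   (P,a)→(P,_,-1)
state=P head=4 tape=baaa[a]_a_   (P,a)→(P,_,-1)
state=P head=3 tape=baa[a]__a_   (P,a)→(P,_,-1)
state=P head=2 tape=ba[a]___a_   (P,a)→(P,_,-1)
state=P head=1 tape=b[a]____a_   (P,a)→(P,_,-1)
state=P head=0 tape=[b]_____a_   (P,b)→(S,_,+1)
state=S head=1 tape=_[_]____a_   (S,_)→(S,b,+1)
state=S head=2 tape=_b[_]___a_   (S,_)→(S,b,+1)
state=S head=3 tape=_bb[_]__a_   (S,_)→(S,b,+1)
state=S head=4 tape=_bbb[_]_a_   (S,_)→(S,b,+1)
state=S head=5 tape=_bbbb[_]a_   (S,_)→(S,b,+1)
state=S head=6 tape=_bbbbb[a]_   (S,a)→(S,b,-1)
state=S head=5 tape=_bbbb[b]b_   (S,b)→(R,b,-1)
state=R head=4 tape=_bbb[b]bb_   (R,b)→(T,b,+1)
state=T head=5 tape=_bbbb[b]b_   (T,b)→(T,a,+1)
state=T head=6 tape=_bbbba[b]_   (T,b)→(T,a,+1)
state=T head=7 tape=_bbbbaa[_]   (T,_)→(H,b,-1)
state=H head=6 tape=_bbbba[a]b
The non-blank tape span at halt is bbbbaab.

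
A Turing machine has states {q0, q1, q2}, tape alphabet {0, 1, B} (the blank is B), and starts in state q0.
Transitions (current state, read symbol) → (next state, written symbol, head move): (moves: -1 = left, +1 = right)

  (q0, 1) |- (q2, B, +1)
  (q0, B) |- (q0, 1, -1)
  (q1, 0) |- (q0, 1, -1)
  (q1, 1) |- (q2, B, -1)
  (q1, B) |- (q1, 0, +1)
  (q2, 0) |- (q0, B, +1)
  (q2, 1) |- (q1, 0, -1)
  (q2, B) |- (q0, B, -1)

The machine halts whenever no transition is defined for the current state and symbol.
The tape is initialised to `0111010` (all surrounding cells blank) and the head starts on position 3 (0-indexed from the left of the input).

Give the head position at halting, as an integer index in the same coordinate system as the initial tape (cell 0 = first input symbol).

state=q0 head=3 tape=011[1]010B   (q0,1)→(q2,B,+1)
state=q2 head=4 tape=011B[0]10B   (q2,0)→(q0,B,+1)
state=q0 head=5 tape=011BB[1]0B   (q0,1)→(q2,B,+1)
state=q2 head=6 tape=011BBB[0]B   (q2,0)→(q0,B,+1)
state=q0 head=7 tape=011BBBB[B]   (q0,B)→(q0,1,-1)
state=q0 head=6 tape=011BBB[B]1   (q0,B)→(q0,1,-1)
state=q0 head=5 tape=011BB[B]11   (q0,B)→(q0,1,-1)
state=q0 head=4 tape=011B[B]111   (q0,B)→(q0,1,-1)
state=q0 head=3 tape=011[B]1111   (q0,B)→(q0,1,-1)
state=q0 head=2 tape=01[1]11111   (q0,1)→(q2,B,+1)
state=q2 head=3 tape=01B[1]1111   (q2,1)→(q1,0,-1)
state=q1 head=2 tape=01[B]01111   (q1,B)→(q1,0,+1)
state=q1 head=3 tape=010[0]1111   (q1,0)→(q0,1,-1)
state=q0 head=2 tape=01[0]11111
At halt the head is at cell 2.

2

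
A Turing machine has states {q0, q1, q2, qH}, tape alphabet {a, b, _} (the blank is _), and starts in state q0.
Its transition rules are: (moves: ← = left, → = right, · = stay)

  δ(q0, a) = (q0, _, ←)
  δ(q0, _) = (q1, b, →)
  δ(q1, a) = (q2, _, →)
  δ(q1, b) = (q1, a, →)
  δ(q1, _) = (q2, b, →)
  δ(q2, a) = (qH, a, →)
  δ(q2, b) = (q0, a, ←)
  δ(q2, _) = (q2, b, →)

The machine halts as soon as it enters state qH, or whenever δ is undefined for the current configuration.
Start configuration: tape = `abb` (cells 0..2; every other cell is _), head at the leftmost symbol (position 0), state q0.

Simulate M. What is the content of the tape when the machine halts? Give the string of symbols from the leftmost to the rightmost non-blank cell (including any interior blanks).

state=q0 head=0 tape=_[a]bb   (q0,a)→(q0,_,←)
state=q0 head=-1 tape=[_]_bb   (q0,_)→(q1,b,→)
state=q1 head=0 tape=b[_]bb   (q1,_)→(q2,b,→)
state=q2 head=1 tape=bb[b]b   (q2,b)→(q0,a,←)
state=q0 head=0 tape=b[b]ab
The non-blank tape span at halt is bbab.

bbab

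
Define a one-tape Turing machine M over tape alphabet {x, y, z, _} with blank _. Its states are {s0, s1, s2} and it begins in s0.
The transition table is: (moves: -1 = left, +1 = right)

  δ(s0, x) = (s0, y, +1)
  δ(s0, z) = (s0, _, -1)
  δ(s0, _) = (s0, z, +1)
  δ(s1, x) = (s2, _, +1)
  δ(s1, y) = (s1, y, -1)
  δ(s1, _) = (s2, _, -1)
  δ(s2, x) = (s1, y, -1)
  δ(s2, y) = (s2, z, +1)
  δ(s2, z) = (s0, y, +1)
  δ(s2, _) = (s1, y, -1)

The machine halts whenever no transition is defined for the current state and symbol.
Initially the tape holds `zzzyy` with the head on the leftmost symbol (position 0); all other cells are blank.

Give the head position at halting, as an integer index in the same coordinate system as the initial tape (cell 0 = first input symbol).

state=s0 head=0 tape=___[z]zzyy   (s0,z)→(s0,_,-1)
state=s0 head=-1 tape=__[_]_zzyy   (s0,_)→(s0,z,+1)
state=s0 head=0 tape=__z[_]zzyy   (s0,_)→(s0,z,+1)
state=s0 head=1 tape=__zz[z]zyy   (s0,z)→(s0,_,-1)
state=s0 head=0 tape=__z[z]_zyy   (s0,z)→(s0,_,-1)
state=s0 head=-1 tape=__[z]__zyy   (s0,z)→(s0,_,-1)
state=s0 head=-2 tape=_[_]___zyy   (s0,_)→(s0,z,+1)
state=s0 head=-1 tape=_z[_]__zyy   (s0,_)→(s0,z,+1)
state=s0 head=0 tape=_zz[_]_zyy   (s0,_)→(s0,z,+1)
state=s0 head=1 tape=_zzz[_]zyy   (s0,_)→(s0,z,+1)
state=s0 head=2 tape=_zzzz[z]yy   (s0,z)→(s0,_,-1)
state=s0 head=1 tape=_zzz[z]_yy   (s0,z)→(s0,_,-1)
state=s0 head=0 tape=_zz[z]__yy   (s0,z)→(s0,_,-1)
state=s0 head=-1 tape=_z[z]___yy   (s0,z)→(s0,_,-1)
state=s0 head=-2 tape=_[z]____yy   (s0,z)→(s0,_,-1)
state=s0 head=-3 tape=[_]_____yy   (s0,_)→(s0,z,+1)
state=s0 head=-2 tape=z[_]____yy   (s0,_)→(s0,z,+1)
state=s0 head=-1 tape=zz[_]___yy   (s0,_)→(s0,z,+1)
state=s0 head=0 tape=zzz[_]__yy   (s0,_)→(s0,z,+1)
state=s0 head=1 tape=zzzz[_]_yy   (s0,_)→(s0,z,+1)
state=s0 head=2 tape=zzzzz[_]yy   (s0,_)→(s0,z,+1)
state=s0 head=3 tape=zzzzzz[y]y
At halt the head is at cell 3.

3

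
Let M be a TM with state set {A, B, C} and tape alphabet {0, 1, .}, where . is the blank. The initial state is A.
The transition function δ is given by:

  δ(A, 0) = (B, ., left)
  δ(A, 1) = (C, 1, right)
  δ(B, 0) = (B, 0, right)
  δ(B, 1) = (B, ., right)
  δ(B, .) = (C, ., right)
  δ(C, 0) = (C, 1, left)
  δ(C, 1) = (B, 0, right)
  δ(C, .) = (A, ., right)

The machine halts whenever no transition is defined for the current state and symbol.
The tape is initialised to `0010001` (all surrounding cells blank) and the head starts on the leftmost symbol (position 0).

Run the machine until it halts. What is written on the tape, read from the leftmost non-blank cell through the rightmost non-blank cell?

state=A head=0 tape=.[0]010001...   (A,0)→(B,.,left)
state=B head=-1 tape=[.].010001...   (B,.)→(C,.,right)
state=C head=0 tape=.[.]010001...   (C,.)→(A,.,right)
state=A head=1 tape=..[0]10001...   (A,0)→(B,.,left)
state=B head=0 tape=.[.].10001...   (B,.)→(C,.,right)
state=C head=1 tape=..[.]10001...   (C,.)→(A,.,right)
state=A head=2 tape=...[1]0001...   (A,1)→(C,1,right)
state=C head=3 tape=...1[0]001...   (C,0)→(C,1,left)
state=C head=2 tape=...[1]1001...   (C,1)→(B,0,right)
state=B head=3 tape=...0[1]001...   (B,1)→(B,.,right)
state=B head=4 tape=...0.[0]01...   (B,0)→(B,0,right)
state=B head=5 tape=...0.0[0]1...   (B,0)→(B,0,right)
state=B head=6 tape=...0.00[1]...   (B,1)→(B,.,right)
state=B head=7 tape=...0.00.[.]..   (B,.)→(C,.,right)
state=C head=8 tape=...0.00..[.].   (C,.)→(A,.,right)
state=A head=9 tape=...0.00...[.]
The non-blank tape span at halt is 0.00.

0.00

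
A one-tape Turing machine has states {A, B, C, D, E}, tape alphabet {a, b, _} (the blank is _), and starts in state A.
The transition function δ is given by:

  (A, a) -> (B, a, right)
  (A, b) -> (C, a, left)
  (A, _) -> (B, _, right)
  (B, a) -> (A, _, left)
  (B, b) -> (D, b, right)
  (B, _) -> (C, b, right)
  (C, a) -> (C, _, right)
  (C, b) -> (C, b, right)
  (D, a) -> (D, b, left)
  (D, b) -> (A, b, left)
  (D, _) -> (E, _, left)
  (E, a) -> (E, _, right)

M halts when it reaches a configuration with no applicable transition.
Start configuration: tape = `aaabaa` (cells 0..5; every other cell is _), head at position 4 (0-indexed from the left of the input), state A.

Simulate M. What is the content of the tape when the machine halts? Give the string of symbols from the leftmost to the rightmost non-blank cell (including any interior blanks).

aaabab

state=A head=4 tape=aaab[a]a_   (A,a)→(B,a,right)
state=B head=5 tape=aaaba[a]_   (B,a)→(A,_,left)
state=A head=4 tape=aaab[a]__   (A,a)→(B,a,right)
state=B head=5 tape=aaaba[_]_   (B,_)→(C,b,right)
state=C head=6 tape=aaabab[_]
The non-blank tape span at halt is aaabab.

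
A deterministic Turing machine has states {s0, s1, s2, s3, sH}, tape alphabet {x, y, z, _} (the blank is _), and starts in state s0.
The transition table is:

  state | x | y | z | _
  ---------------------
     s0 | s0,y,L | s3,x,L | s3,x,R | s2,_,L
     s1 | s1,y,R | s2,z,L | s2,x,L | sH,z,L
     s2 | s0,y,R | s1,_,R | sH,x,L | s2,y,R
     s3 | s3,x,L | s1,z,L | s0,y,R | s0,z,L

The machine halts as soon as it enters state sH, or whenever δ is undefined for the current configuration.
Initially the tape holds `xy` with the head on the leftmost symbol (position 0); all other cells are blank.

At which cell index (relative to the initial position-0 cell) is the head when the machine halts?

state=s0 head=0 tape=__[x]y   (s0,x)→(s0,y,L)
state=s0 head=-1 tape=_[_]yy   (s0,_)→(s2,_,L)
state=s2 head=-2 tape=[_]_yy   (s2,_)→(s2,y,R)
state=s2 head=-1 tape=y[_]yy   (s2,_)→(s2,y,R)
state=s2 head=0 tape=yy[y]y   (s2,y)→(s1,_,R)
state=s1 head=1 tape=yy_[y]   (s1,y)→(s2,z,L)
state=s2 head=0 tape=yy[_]z   (s2,_)→(s2,y,R)
state=s2 head=1 tape=yyy[z]   (s2,z)→(sH,x,L)
state=sH head=0 tape=yy[y]x
At halt the head is at cell 0.

0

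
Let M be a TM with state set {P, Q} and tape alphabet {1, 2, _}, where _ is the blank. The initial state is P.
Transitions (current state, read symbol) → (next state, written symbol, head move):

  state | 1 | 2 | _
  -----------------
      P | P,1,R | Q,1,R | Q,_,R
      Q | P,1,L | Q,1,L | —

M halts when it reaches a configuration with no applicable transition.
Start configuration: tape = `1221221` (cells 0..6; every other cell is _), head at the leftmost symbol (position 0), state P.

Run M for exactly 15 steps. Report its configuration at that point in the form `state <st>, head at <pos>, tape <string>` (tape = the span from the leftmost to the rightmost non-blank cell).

state P, head at 7, tape 1111111

P | [1]221221_   read 1 → write 1, move R, go to P
P | 1[2]21221_   read 2 → write 1, move R, go to Q
Q | 11[2]1221_   read 2 → write 1, move L, go to Q
Q | 1[1]11221_   read 1 → write 1, move L, go to P
P | [1]111221_   read 1 → write 1, move R, go to P
P | 1[1]11221_   read 1 → write 1, move R, go to P
P | 11[1]1221_   read 1 → write 1, move R, go to P
P | 111[1]221_   read 1 → write 1, move R, go to P
P | 1111[2]21_   read 2 → write 1, move R, go to Q
Q | 11111[2]1_   read 2 → write 1, move L, go to Q
Q | 1111[1]11_   read 1 → write 1, move L, go to P
P | 111[1]111_   read 1 → write 1, move R, go to P
P | 1111[1]11_   read 1 → write 1, move R, go to P
P | 11111[1]1_   read 1 → write 1, move R, go to P
P | 111111[1]_   read 1 → write 1, move R, go to P
P | 1111111[_]
After 15 steps: state P, head at 7, tape 1111111.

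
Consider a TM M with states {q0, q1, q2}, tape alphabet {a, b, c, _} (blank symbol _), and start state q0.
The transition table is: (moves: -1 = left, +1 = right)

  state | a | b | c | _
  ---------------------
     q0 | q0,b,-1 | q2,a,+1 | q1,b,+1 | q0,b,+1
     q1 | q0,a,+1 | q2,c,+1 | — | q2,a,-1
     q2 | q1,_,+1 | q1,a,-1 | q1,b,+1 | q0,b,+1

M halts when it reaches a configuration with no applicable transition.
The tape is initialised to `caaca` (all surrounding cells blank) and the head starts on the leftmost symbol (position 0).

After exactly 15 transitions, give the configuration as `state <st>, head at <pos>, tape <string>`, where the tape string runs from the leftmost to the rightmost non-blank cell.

state=q0 head=0 tape=_[c]aaca   (q0,c)→(q1,b,+1)
state=q1 head=1 tape=_b[a]aca   (q1,a)→(q0,a,+1)
state=q0 head=2 tape=_ba[a]ca   (q0,a)→(q0,b,-1)
state=q0 head=1 tape=_b[a]bca   (q0,a)→(q0,b,-1)
state=q0 head=0 tape=_[b]bbca   (q0,b)→(q2,a,+1)
state=q2 head=1 tape=_a[b]bca   (q2,b)→(q1,a,-1)
state=q1 head=0 tape=_[a]abca   (q1,a)→(q0,a,+1)
state=q0 head=1 tape=_a[a]bca   (q0,a)→(q0,b,-1)
state=q0 head=0 tape=_[a]bbca   (q0,a)→(q0,b,-1)
state=q0 head=-1 tape=[_]bbbca   (q0,_)→(q0,b,+1)
state=q0 head=0 tape=b[b]bbca   (q0,b)→(q2,a,+1)
state=q2 head=1 tape=ba[b]bca   (q2,b)→(q1,a,-1)
state=q1 head=0 tape=b[a]abca   (q1,a)→(q0,a,+1)
state=q0 head=1 tape=ba[a]bca   (q0,a)→(q0,b,-1)
state=q0 head=0 tape=b[a]bbca   (q0,a)→(q0,b,-1)
state=q0 head=-1 tape=[b]bbbca
After 15 steps: state q0, head at -1, tape bbbbca.

state q0, head at -1, tape bbbbca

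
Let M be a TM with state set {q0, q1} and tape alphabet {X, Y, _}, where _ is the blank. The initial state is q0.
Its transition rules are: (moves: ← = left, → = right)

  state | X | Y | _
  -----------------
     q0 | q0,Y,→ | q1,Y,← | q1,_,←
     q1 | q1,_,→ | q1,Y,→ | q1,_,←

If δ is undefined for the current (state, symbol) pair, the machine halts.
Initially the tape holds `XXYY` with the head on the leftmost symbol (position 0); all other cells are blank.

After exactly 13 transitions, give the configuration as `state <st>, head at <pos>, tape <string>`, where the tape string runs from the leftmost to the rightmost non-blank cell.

state=q0 head=0 tape=[X]XYY_   (q0,X)→(q0,Y,→)
state=q0 head=1 tape=Y[X]YY_   (q0,X)→(q0,Y,→)
state=q0 head=2 tape=YY[Y]Y_   (q0,Y)→(q1,Y,←)
state=q1 head=1 tape=Y[Y]YY_   (q1,Y)→(q1,Y,→)
state=q1 head=2 tape=YY[Y]Y_   (q1,Y)→(q1,Y,→)
state=q1 head=3 tape=YYY[Y]_   (q1,Y)→(q1,Y,→)
state=q1 head=4 tape=YYYY[_]   (q1,_)→(q1,_,←)
state=q1 head=3 tape=YYY[Y]_   (q1,Y)→(q1,Y,→)
state=q1 head=4 tape=YYYY[_]   (q1,_)→(q1,_,←)
state=q1 head=3 tape=YYY[Y]_   (q1,Y)→(q1,Y,→)
state=q1 head=4 tape=YYYY[_]   (q1,_)→(q1,_,←)
state=q1 head=3 tape=YYY[Y]_   (q1,Y)→(q1,Y,→)
state=q1 head=4 tape=YYYY[_]   (q1,_)→(q1,_,←)
state=q1 head=3 tape=YYY[Y]_
After 13 steps: state q1, head at 3, tape YYYY.

state q1, head at 3, tape YYYY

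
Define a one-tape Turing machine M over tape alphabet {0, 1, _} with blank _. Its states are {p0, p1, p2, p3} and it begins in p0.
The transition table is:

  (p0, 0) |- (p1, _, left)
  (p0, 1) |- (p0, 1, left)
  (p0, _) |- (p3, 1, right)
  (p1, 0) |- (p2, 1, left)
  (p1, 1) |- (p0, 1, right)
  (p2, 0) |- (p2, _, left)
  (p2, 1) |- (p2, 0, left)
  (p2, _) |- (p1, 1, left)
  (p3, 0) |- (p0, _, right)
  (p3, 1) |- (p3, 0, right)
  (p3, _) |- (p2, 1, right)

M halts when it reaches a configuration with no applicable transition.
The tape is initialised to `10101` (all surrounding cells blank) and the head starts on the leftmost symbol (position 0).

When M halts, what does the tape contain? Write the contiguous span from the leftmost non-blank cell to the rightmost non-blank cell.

10_0_001_11

state=p0 head=0 tape=___[1]0101____   (p0,1)→(p0,1,left)
state=p0 head=-1 tape=__[_]10101____   (p0,_)→(p3,1,right)
state=p3 head=0 tape=__1[1]0101____   (p3,1)→(p3,0,right)
state=p3 head=1 tape=__10[0]101____   (p3,0)→(p0,_,right)
state=p0 head=2 tape=__10_[1]01____   (p0,1)→(p0,1,left)
state=p0 head=1 tape=__10[_]101____   (p0,_)→(p3,1,right)
state=p3 head=2 tape=__101[1]01____   (p3,1)→(p3,0,right)
state=p3 head=3 tape=__1010[0]1____   (p3,0)→(p0,_,right)
state=p0 head=4 tape=__1010_[1]____   (p0,1)→(p0,1,left)
state=p0 head=3 tape=__1010[_]1____   (p0,_)→(p3,1,right)
state=p3 head=4 tape=__10101[1]____   (p3,1)→(p3,0,right)
state=p3 head=5 tape=__101010[_]___   (p3,_)→(p2,1,right)
state=p2 head=6 tape=__1010101[_]__   (p2,_)→(p1,1,left)
state=p1 head=5 tape=__101010[1]1__   (p1,1)→(p0,1,right)
state=p0 head=6 tape=__1010101[1]__   (p0,1)→(p0,1,left)
state=p0 head=5 tape=__101010[1]1__   (p0,1)→(p0,1,left)
state=p0 head=4 tape=__10101[0]11__   (p0,0)→(p1,_,left)
state=p1 head=3 tape=__1010[1]_11__   (p1,1)→(p0,1,right)
state=p0 head=4 tape=__10101[_]11__   (p0,_)→(p3,1,right)
state=p3 head=5 tape=__101011[1]1__   (p3,1)→(p3,0,right)
state=p3 head=6 tape=__1010110[1]__   (p3,1)→(p3,0,right)
state=p3 head=7 tape=__10101100[_]_   (p3,_)→(p2,1,right)
state=p2 head=8 tape=__101011001[_]   (p2,_)→(p1,1,left)
state=p1 head=7 tape=__10101100[1]1   (p1,1)→(p0,1,right)
state=p0 head=8 tape=__101011001[1]   (p0,1)→(p0,1,left)
state=p0 head=7 tape=__10101100[1]1   (p0,1)→(p0,1,left)
state=p0 head=6 tape=__1010110[0]11   (p0,0)→(p1,_,left)
state=p1 head=5 tape=__101011[0]_11   (p1,0)→(p2,1,left)
state=p2 head=4 tape=__10101[1]1_11   (p2,1)→(p2,0,left)
state=p2 head=3 tape=__1010[1]01_11   (p2,1)→(p2,0,left)
state=p2 head=2 tape=__101[0]001_11   (p2,0)→(p2,_,left)
state=p2 head=1 tape=__10[1]_001_11   (p2,1)→(p2,0,left)
state=p2 head=0 tape=__1[0]0_001_11   (p2,0)→(p2,_,left)
state=p2 head=-1 tape=__[1]_0_001_11   (p2,1)→(p2,0,left)
state=p2 head=-2 tape=_[_]0_0_001_11   (p2,_)→(p1,1,left)
state=p1 head=-3 tape=[_]10_0_001_11
The non-blank tape span at halt is 10_0_001_11.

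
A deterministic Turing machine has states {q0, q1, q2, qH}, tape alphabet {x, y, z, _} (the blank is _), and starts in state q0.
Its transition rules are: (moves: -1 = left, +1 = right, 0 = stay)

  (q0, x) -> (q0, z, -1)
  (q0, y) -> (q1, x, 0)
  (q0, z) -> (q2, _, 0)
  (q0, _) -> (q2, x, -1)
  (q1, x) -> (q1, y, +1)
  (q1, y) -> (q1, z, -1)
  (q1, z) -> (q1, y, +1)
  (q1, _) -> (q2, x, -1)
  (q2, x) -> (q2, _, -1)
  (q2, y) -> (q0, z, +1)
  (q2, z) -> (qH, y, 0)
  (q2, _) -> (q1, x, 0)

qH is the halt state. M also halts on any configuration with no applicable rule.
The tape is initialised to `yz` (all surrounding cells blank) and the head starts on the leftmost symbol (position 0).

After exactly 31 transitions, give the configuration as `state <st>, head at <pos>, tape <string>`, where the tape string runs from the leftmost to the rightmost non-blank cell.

state q1, head at 6, tape yyyyyy

q0 | [y]z_____   read y → write x, move 0, go to q1
q1 | [x]z_____   read x → write y, move +1, go to q1
q1 | y[z]_____   read z → write y, move +1, go to q1
q1 | yy[_]____   read _ → write x, move -1, go to q2
q2 | y[y]x____   read y → write z, move +1, go to q0
q0 | yz[x]____   read x → write z, move -1, go to q0
q0 | y[z]z____   read z → write _, move 0, go to q2
q2 | y[_]z____   read _ → write x, move 0, go to q1
q1 | y[x]z____   read x → write y, move +1, go to q1
q1 | yy[z]____   read z → write y, move +1, go to q1
q1 | yyy[_]___   read _ → write x, move -1, go to q2
q2 | yy[y]x___   read y → write z, move +1, go to q0
q0 | yyz[x]___   read x → write z, move -1, go to q0
q0 | yy[z]z___   read z → write _, move 0, go to q2
q2 | yy[_]z___   read _ → write x, move 0, go to q1
q1 | yy[x]z___   read x → write y, move +1, go to q1
q1 | yyy[z]___   read z → write y, move +1, go to q1
q1 | yyyy[_]__   read _ → write x, move -1, go to q2
q2 | yyy[y]x__   read y → write z, move +1, go to q0
q0 | yyyz[x]__   read x → write z, move -1, go to q0
q0 | yyy[z]z__   read z → write _, move 0, go to q2
q2 | yyy[_]z__   read _ → write x, move 0, go to q1
q1 | yyy[x]z__   read x → write y, move +1, go to q1
q1 | yyyy[z]__   read z → write y, move +1, go to q1
q1 | yyyyy[_]_   read _ → write x, move -1, go to q2
q2 | yyyy[y]x_   read y → write z, move +1, go to q0
q0 | yyyyz[x]_   read x → write z, move -1, go to q0
q0 | yyyy[z]z_   read z → write _, move 0, go to q2
q2 | yyyy[_]z_   read _ → write x, move 0, go to q1
q1 | yyyy[x]z_   read x → write y, move +1, go to q1
q1 | yyyyy[z]_   read z → write y, move +1, go to q1
q1 | yyyyyy[_]
After 31 steps: state q1, head at 6, tape yyyyyy.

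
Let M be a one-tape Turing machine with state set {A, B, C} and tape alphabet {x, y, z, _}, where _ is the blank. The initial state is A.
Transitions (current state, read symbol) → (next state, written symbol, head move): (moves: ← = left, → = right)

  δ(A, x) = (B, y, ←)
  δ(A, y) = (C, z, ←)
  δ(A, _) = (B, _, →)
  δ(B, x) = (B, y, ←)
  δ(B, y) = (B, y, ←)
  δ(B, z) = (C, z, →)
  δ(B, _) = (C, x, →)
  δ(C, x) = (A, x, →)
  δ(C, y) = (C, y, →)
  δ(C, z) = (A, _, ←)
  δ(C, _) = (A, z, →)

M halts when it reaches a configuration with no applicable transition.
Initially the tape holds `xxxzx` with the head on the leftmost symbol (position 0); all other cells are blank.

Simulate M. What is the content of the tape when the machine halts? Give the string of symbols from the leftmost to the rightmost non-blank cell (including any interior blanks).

A | __[x]xxzx   read x → write y, move ←, go to B
B | _[_]yxxzx   read _ → write x, move →, go to C
C | _x[y]xxzx   read y → write y, move →, go to C
C | _xy[x]xzx   read x → write x, move →, go to A
A | _xyx[x]zx   read x → write y, move ←, go to B
B | _xy[x]yzx   read x → write y, move ←, go to B
B | _x[y]yyzx   read y → write y, move ←, go to B
B | _[x]yyyzx   read x → write y, move ←, go to B
B | [_]yyyyzx   read _ → write x, move →, go to C
C | x[y]yyyzx   read y → write y, move →, go to C
C | xy[y]yyzx   read y → write y, move →, go to C
C | xyy[y]yzx   read y → write y, move →, go to C
C | xyyy[y]zx   read y → write y, move →, go to C
C | xyyyy[z]x   read z → write _, move ←, go to A
A | xyyy[y]_x   read y → write z, move ←, go to C
C | xyy[y]z_x   read y → write y, move →, go to C
C | xyyy[z]_x   read z → write _, move ←, go to A
A | xyy[y]__x   read y → write z, move ←, go to C
C | xy[y]z__x   read y → write y, move →, go to C
C | xyy[z]__x   read z → write _, move ←, go to A
A | xy[y]___x   read y → write z, move ←, go to C
C | x[y]z___x   read y → write y, move →, go to C
C | xy[z]___x   read z → write _, move ←, go to A
A | x[y]____x   read y → write z, move ←, go to C
C | [x]z____x   read x → write x, move →, go to A
A | x[z]____x
The non-blank tape span at halt is xz____x.

xz____x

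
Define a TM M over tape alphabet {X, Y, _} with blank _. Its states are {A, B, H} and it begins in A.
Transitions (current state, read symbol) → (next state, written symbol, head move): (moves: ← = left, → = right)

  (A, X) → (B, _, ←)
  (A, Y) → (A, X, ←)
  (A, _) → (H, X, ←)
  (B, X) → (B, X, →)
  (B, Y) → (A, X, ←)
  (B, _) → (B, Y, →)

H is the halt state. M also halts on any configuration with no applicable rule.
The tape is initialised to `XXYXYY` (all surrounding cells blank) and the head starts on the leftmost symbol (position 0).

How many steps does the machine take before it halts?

9

state=A head=0 tape=___[X]XYXYY   (A,X)→(B,_,←)
state=B head=-1 tape=__[_]_XYXYY   (B,_)→(B,Y,→)
state=B head=0 tape=__Y[_]XYXYY   (B,_)→(B,Y,→)
state=B head=1 tape=__YY[X]YXYY   (B,X)→(B,X,→)
state=B head=2 tape=__YYX[Y]XYY   (B,Y)→(A,X,←)
state=A head=1 tape=__YY[X]XXYY   (A,X)→(B,_,←)
state=B head=0 tape=__Y[Y]_XXYY   (B,Y)→(A,X,←)
state=A head=-1 tape=__[Y]X_XXYY   (A,Y)→(A,X,←)
state=A head=-2 tape=_[_]XX_XXYY   (A,_)→(H,X,←)
state=H head=-3 tape=[_]XXX_XXYY
M halts after 9 transitions.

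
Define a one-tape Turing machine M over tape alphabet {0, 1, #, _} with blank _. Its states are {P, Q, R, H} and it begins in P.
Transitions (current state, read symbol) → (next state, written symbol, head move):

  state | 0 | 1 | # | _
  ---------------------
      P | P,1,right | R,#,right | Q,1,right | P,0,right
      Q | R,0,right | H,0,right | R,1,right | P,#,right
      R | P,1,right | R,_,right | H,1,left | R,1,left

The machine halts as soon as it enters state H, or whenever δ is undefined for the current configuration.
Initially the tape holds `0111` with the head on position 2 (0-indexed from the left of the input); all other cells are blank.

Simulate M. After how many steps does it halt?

P | 01[1]1_   read 1 → write #, move right, go to R
R | 01#[1]_   read 1 → write _, move right, go to R
R | 01#_[_]   read _ → write 1, move left, go to R
R | 01#[_]1   read _ → write 1, move left, go to R
R | 01[#]11   read # → write 1, move left, go to H
H | 0[1]111
M halts after 5 transitions.

5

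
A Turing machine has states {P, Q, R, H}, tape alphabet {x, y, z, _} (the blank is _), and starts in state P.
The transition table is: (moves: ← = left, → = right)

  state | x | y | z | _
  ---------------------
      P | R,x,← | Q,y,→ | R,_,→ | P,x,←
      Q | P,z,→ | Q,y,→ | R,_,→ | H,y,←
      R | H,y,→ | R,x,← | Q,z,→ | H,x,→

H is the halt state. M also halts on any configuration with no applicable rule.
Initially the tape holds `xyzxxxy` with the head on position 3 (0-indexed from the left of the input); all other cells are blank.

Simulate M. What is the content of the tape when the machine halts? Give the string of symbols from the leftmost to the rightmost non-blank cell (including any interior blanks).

xyzzzzyy

state=P head=3 tape=xyz[x]xxy_   (P,x)→(R,x,←)
state=R head=2 tape=xy[z]xxxy_   (R,z)→(Q,z,→)
state=Q head=3 tape=xyz[x]xxy_   (Q,x)→(P,z,→)
state=P head=4 tape=xyzz[x]xy_   (P,x)→(R,x,←)
state=R head=3 tape=xyz[z]xxy_   (R,z)→(Q,z,→)
state=Q head=4 tape=xyzz[x]xy_   (Q,x)→(P,z,→)
state=P head=5 tape=xyzzz[x]y_   (P,x)→(R,x,←)
state=R head=4 tape=xyzz[z]xy_   (R,z)→(Q,z,→)
state=Q head=5 tape=xyzzz[x]y_   (Q,x)→(P,z,→)
state=P head=6 tape=xyzzzz[y]_   (P,y)→(Q,y,→)
state=Q head=7 tape=xyzzzzy[_]   (Q,_)→(H,y,←)
state=H head=6 tape=xyzzzz[y]y
The non-blank tape span at halt is xyzzzzyy.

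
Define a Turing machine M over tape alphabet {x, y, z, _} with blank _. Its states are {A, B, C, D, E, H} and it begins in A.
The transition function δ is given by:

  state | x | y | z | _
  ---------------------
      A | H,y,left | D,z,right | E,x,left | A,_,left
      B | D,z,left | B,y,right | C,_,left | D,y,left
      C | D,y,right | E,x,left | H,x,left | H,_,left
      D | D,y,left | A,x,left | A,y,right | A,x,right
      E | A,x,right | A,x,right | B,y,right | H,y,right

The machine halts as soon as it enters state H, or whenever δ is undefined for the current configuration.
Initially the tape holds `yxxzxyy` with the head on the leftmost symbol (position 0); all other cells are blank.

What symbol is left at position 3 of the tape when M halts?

y

state=A head=0 tape=[y]xxzxyy   (A,y)→(D,z,right)
state=D head=1 tape=z[x]xzxyy   (D,x)→(D,y,left)
state=D head=0 tape=[z]yxzxyy   (D,z)→(A,y,right)
state=A head=1 tape=y[y]xzxyy   (A,y)→(D,z,right)
state=D head=2 tape=yz[x]zxyy   (D,x)→(D,y,left)
state=D head=1 tape=y[z]yzxyy   (D,z)→(A,y,right)
state=A head=2 tape=yy[y]zxyy   (A,y)→(D,z,right)
state=D head=3 tape=yyz[z]xyy   (D,z)→(A,y,right)
state=A head=4 tape=yyzy[x]yy   (A,x)→(H,y,left)
state=H head=3 tape=yyz[y]yyy
Cell 3 holds y when M halts.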